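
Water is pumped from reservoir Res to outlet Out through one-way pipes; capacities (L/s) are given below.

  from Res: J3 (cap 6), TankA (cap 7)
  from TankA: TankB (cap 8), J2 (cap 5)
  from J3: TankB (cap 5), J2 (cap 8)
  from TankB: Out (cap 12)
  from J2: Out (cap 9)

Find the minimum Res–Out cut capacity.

Augment Res→TankA→TankB→Out: bottleneck 7, flow now 7.
Augment Res→J3→TankB→Out: bottleneck 5, flow now 12.
Augment Res→J3→J2→Out: bottleneck 1, flow now 13.
No augmenting path remains; maximum flow = 13.
By max-flow min-cut, the minimum cut capacity equals the max flow.
In the residual graph, reachable from Res: {Res}.
Min-cut edges: Res→TankA (7), Res→J3 (6); capacity 7 + 6 = 13.

13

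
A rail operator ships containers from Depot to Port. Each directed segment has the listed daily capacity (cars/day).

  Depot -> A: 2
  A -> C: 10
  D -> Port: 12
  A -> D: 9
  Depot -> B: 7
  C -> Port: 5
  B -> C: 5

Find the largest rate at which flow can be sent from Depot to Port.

7

Augment Depot→A→C→Port: bottleneck 2, flow now 2.
Augment Depot→B→C→Port: bottleneck 3, flow now 5.
Augment Depot→B→C→A→D→Port: bottleneck 2, flow now 7. (uses reverse residual edge)
No augmenting path remains; maximum flow = 7.
In the residual graph, reachable from Depot: {Depot, B}.
Min-cut edges: Depot→A (2), B→C (5); capacity 2 + 5 = 7.
This cut is saturated, so no flow can exceed 7.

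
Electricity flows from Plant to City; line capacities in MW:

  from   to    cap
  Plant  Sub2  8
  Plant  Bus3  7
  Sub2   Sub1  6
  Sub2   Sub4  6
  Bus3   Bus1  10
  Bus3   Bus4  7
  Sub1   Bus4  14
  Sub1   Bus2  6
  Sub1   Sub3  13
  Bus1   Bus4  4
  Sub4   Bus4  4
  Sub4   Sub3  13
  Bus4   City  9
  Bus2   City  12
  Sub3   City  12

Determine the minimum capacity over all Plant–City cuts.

15

Augment Plant→Bus3→Bus4→City: bottleneck 7, flow now 7.
Augment Plant→Sub2→Sub1→Bus4→City: bottleneck 2, flow now 9.
Augment Plant→Sub2→Sub1→Bus2→City: bottleneck 4, flow now 13.
Augment Plant→Sub2→Sub4→Sub3→City: bottleneck 2, flow now 15.
No augmenting path remains; maximum flow = 15.
By max-flow min-cut, the minimum cut capacity equals the max flow.
In the residual graph, reachable from Plant: {Plant}.
Min-cut edges: Plant→Sub2 (8), Plant→Bus3 (7); capacity 8 + 7 = 15.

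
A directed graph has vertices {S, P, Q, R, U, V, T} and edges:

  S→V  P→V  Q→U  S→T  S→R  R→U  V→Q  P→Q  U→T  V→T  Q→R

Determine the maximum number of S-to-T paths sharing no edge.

3

Assign every edge capacity 1; by Menger, the answer equals the max flow.
Path S→T (+1); total 1.
Path S→V→T (+1); total 2.
Path S→R→U→T (+1); total 3.
No residual S→T path; max flow = 3.
Certifying cut of size 3: {S→R, S→T, S→V}.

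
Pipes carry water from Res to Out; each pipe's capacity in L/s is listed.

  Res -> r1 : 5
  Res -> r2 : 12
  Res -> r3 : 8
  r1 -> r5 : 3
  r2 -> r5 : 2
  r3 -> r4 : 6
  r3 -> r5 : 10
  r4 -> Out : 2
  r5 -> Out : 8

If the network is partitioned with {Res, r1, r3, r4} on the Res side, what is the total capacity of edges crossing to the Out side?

Edges leaving {Res, r1, r3, r4}: Res→r2 (12), r1→r5 (3), r3→r5 (10), r4→Out (2).
Cut capacity = 12 + 3 + 10 + 2 = 27.

27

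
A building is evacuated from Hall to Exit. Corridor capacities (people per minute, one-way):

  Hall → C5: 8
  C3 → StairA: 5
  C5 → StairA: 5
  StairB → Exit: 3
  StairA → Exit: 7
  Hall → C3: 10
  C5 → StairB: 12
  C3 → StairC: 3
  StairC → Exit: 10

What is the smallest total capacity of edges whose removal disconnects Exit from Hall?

Augment Hall→C3→StairC→Exit: bottleneck 3, flow now 3.
Augment Hall→C3→StairA→Exit: bottleneck 5, flow now 8.
Augment Hall→C5→StairA→Exit: bottleneck 2, flow now 10.
Augment Hall→C5→StairB→Exit: bottleneck 3, flow now 13.
No augmenting path remains; maximum flow = 13.
By max-flow min-cut, the minimum cut capacity equals the max flow.
In the residual graph, reachable from Hall: {Hall, C3, C5, StairA, StairB}.
Min-cut edges: C3→StairC (3), StairA→Exit (7), StairB→Exit (3); capacity 3 + 7 + 3 = 13.

13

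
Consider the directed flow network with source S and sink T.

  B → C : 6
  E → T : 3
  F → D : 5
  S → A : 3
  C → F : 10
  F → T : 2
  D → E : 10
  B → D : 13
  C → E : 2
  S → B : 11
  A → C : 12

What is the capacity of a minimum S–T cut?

5

Augment S→A→C→E→T: bottleneck 2, flow now 2.
Augment S→A→C→F→T: bottleneck 1, flow now 3.
Augment S→B→C→F→T: bottleneck 1, flow now 4.
Augment S→B→D→E→T: bottleneck 1, flow now 5.
No augmenting path remains; maximum flow = 5.
By max-flow min-cut, the minimum cut capacity equals the max flow.
In the residual graph, reachable from S: {S, A, B, C, D, E, F}.
Min-cut edges: E→T (3), F→T (2); capacity 3 + 2 = 5.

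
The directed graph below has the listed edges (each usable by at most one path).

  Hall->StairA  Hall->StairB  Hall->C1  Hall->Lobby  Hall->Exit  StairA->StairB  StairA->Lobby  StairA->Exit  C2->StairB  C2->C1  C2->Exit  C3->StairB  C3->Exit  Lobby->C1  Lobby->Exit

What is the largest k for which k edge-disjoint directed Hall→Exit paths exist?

Assign every edge capacity 1; by Menger, the answer equals the max flow.
Path Hall→Exit (+1); total 1.
Path Hall→StairA→Exit (+1); total 2.
Path Hall→Lobby→Exit (+1); total 3.
No residual Hall→Exit path; max flow = 3.
Certifying cut of size 3: {Hall→Exit, Hall→Lobby, Hall→StairA}.

3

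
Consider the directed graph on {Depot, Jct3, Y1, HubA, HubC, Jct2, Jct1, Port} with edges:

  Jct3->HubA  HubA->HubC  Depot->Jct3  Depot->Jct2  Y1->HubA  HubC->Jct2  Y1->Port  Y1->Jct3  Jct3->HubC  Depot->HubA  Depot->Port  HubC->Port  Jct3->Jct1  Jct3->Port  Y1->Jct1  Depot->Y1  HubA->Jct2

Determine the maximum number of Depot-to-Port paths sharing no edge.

Assign every edge capacity 1; by Menger, the answer equals the max flow.
Path Depot→Port (+1); total 1.
Path Depot→Jct3→Port (+1); total 2.
Path Depot→Y1→Port (+1); total 3.
Path Depot→HubA→HubC→Port (+1); total 4.
No residual Depot→Port path; max flow = 4.
Certifying cut of size 4: {Depot→HubA, Depot→Jct3, Depot→Port, Depot→Y1}.

4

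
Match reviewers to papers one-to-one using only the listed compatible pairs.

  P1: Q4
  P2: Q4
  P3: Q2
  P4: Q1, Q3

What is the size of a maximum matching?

3

Unit-capacity flow: source→left, listed edges, right→sink; max matching = max flow.
Augmenting path P1→Q4 (+1); matched 1.
Augmenting path P3→Q2 (+1); matched 2.
Augmenting path P4→Q1 (+1); matched 3.
No augmenting path remains; maximum matching = 3.
König certificate: {P3, P4, Q4} is a vertex cover of size 3 (every listed pair touches it), so no matching can be larger.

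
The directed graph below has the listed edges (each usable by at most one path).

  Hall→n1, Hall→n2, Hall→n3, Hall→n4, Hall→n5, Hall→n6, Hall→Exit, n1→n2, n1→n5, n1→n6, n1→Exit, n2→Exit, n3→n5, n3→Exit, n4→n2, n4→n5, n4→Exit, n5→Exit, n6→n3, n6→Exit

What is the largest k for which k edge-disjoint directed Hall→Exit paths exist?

Assign every edge capacity 1; by Menger, the answer equals the max flow.
Path Hall→Exit (+1); total 1.
Path Hall→n1→Exit (+1); total 2.
Path Hall→n2→Exit (+1); total 3.
Path Hall→n3→Exit (+1); total 4.
Path Hall→n4→Exit (+1); total 5.
Path Hall→n5→Exit (+1); total 6.
Path Hall→n6→Exit (+1); total 7.
No residual Hall→Exit path; max flow = 7.
Certifying cut of size 7: {Hall→Exit, Hall→n1, Hall→n2, Hall→n3, Hall→n4, Hall→n5, Hall→n6}.

7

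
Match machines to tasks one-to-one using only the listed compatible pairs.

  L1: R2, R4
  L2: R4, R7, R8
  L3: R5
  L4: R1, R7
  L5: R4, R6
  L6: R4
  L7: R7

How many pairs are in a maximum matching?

Unit-capacity flow: source→left, listed edges, right→sink; max matching = max flow.
Augmenting path L1→R2 (+1); matched 1.
Augmenting path L2→R4 (+1); matched 2.
Augmenting path L3→R5 (+1); matched 3.
Augmenting path L4→R1 (+1); matched 4.
Augmenting path L5→R6 (+1); matched 5.
Augmenting path L7→R7 (+1); matched 6.
Augmenting path L6→R4→L2→R8 (+1); matched 7.
No augmenting path remains; maximum matching = 7.
König certificate: {L1, L2, L3, L4, L5, L6, L7} is a vertex cover of size 7 (every listed pair touches it), so no matching can be larger.

7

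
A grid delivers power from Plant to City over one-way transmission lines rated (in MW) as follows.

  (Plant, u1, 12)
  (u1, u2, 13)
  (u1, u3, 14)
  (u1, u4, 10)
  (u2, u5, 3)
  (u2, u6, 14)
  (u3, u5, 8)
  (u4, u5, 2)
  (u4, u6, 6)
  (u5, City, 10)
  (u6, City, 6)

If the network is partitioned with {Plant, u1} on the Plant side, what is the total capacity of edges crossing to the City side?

37

Edges leaving {Plant, u1}: u1→u2 (13), u1→u3 (14), u1→u4 (10).
Cut capacity = 13 + 14 + 10 = 37.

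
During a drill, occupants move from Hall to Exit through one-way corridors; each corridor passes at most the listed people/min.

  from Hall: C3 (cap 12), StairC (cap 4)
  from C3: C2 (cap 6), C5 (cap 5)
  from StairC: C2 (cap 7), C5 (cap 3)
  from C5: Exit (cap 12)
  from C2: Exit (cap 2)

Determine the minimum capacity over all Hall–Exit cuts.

10

Augment Hall→C3→C5→Exit: bottleneck 5, flow now 5.
Augment Hall→C3→C2→Exit: bottleneck 2, flow now 7.
Augment Hall→StairC→C5→Exit: bottleneck 3, flow now 10.
No augmenting path remains; maximum flow = 10.
By max-flow min-cut, the minimum cut capacity equals the max flow.
In the residual graph, reachable from Hall: {Hall, C3, StairC, C2}.
Min-cut edges: C3→C5 (5), StairC→C5 (3), C2→Exit (2); capacity 5 + 3 + 2 = 10.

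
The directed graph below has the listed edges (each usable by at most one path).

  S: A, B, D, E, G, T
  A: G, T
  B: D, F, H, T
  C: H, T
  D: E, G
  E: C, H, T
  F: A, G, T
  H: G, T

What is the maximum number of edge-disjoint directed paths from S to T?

Assign every edge capacity 1; by Menger, the answer equals the max flow.
Path S→T (+1); total 1.
Path S→A→T (+1); total 2.
Path S→B→T (+1); total 3.
Path S→E→T (+1); total 4.
Path S→D→E→C→T (+1); total 5.
No residual S→T path; max flow = 5.
Certifying cut of size 5: {S→A, S→B, S→D, S→E, S→T}.

5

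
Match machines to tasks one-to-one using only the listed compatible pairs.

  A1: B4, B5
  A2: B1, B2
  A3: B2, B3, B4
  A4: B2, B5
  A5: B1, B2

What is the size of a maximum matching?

Unit-capacity flow: source→left, listed edges, right→sink; max matching = max flow.
Augmenting path A1→B4 (+1); matched 1.
Augmenting path A2→B1 (+1); matched 2.
Augmenting path A3→B2 (+1); matched 3.
Augmenting path A4→B5 (+1); matched 4.
Augmenting path A5→B2→A3→B3 (+1); matched 5.
No augmenting path remains; maximum matching = 5.
König certificate: {A1, A2, A3, A4, A5} is a vertex cover of size 5 (every listed pair touches it), so no matching can be larger.

5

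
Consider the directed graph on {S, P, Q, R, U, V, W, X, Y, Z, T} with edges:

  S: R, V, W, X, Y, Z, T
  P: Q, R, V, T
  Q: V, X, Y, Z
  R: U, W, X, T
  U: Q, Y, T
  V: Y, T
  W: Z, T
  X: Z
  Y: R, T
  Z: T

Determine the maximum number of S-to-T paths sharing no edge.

6

Assign every edge capacity 1; by Menger, the answer equals the max flow.
Path S→T (+1); total 1.
Path S→R→T (+1); total 2.
Path S→V→T (+1); total 3.
Path S→W→T (+1); total 4.
Path S→Y→T (+1); total 5.
Path S→Z→T (+1); total 6.
No residual S→T path; max flow = 6.
Certifying cut of size 6: {S→R, S→T, S→V, S→W, S→Y, Z→T}.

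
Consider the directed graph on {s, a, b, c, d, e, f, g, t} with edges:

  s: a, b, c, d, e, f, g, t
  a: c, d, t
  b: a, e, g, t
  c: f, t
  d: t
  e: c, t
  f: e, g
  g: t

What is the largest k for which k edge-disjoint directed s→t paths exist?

Assign every edge capacity 1; by Menger, the answer equals the max flow.
Path s→t (+1); total 1.
Path s→a→t (+1); total 2.
Path s→b→t (+1); total 3.
Path s→c→t (+1); total 4.
Path s→d→t (+1); total 5.
Path s→e→t (+1); total 6.
Path s→g→t (+1); total 7.
No residual s→t path; max flow = 7.
Certifying cut of size 7: {c→t, e→t, g→t, s→a, s→b, s→d, s→t}.

7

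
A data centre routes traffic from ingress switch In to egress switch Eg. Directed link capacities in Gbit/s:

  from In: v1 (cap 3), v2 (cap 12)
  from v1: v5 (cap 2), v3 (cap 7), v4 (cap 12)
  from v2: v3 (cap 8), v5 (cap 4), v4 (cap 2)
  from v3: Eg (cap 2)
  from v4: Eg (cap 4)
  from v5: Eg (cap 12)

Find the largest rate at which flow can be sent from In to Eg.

11

Augment In→v1→v3→Eg: bottleneck 2, flow now 2.
Augment In→v1→v4→Eg: bottleneck 1, flow now 3.
Augment In→v2→v4→Eg: bottleneck 2, flow now 5.
Augment In→v2→v5→Eg: bottleneck 4, flow now 9.
Augment In→v2→v3→v1→v4→Eg: bottleneck 1, flow now 10. (uses reverse residual edge)
Augment In→v2→v3→v1→v5→Eg: bottleneck 1, flow now 11. (uses reverse residual edge)
No augmenting path remains; maximum flow = 11.
In the residual graph, reachable from In: {In, v2, v3}.
Min-cut edges: In→v1 (3), v2→v4 (2), v2→v5 (4), v3→Eg (2); capacity 3 + 2 + 4 + 2 = 11.
This cut is saturated, so no flow can exceed 11.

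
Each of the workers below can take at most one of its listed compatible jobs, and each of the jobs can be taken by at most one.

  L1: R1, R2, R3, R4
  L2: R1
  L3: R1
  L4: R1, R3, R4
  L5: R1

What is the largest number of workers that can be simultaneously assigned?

3

Unit-capacity flow: source→left, listed edges, right→sink; max matching = max flow.
Augmenting path L1→R1 (+1); matched 1.
Augmenting path L4→R3 (+1); matched 2.
Augmenting path L2→R1→L1→R2 (+1); matched 3.
No augmenting path remains; maximum matching = 3.
König certificate: {L1, L4, R1} is a vertex cover of size 3 (every listed pair touches it), so no matching can be larger.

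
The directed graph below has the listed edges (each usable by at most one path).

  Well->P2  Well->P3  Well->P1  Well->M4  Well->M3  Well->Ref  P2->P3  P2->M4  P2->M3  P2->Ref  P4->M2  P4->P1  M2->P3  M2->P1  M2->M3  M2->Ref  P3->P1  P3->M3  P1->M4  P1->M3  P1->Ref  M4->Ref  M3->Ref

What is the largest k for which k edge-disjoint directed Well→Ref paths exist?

Assign every edge capacity 1; by Menger, the answer equals the max flow.
Path Well→Ref (+1); total 1.
Path Well→P2→Ref (+1); total 2.
Path Well→P1→Ref (+1); total 3.
Path Well→M4→Ref (+1); total 4.
Path Well→M3→Ref (+1); total 5.
No residual Well→Ref path; max flow = 5.
Certifying cut of size 5: {M3→Ref, M4→Ref, P1→Ref, Well→P2, Well→Ref}.

5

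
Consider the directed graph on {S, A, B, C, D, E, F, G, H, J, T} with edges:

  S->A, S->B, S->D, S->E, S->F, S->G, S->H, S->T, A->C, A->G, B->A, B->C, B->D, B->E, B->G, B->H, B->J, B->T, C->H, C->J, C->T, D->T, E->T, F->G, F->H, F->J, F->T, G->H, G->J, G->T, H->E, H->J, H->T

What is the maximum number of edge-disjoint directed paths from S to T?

Assign every edge capacity 1; by Menger, the answer equals the max flow.
Path S→T (+1); total 1.
Path S→B→T (+1); total 2.
Path S→D→T (+1); total 3.
Path S→E→T (+1); total 4.
Path S→F→T (+1); total 5.
Path S→G→T (+1); total 6.
Path S→H→T (+1); total 7.
Path S→A→C→T (+1); total 8.
No residual S→T path; max flow = 8.
Certifying cut of size 8: {S→A, S→B, S→D, S→E, S→F, S→G, S→H, S→T}.

8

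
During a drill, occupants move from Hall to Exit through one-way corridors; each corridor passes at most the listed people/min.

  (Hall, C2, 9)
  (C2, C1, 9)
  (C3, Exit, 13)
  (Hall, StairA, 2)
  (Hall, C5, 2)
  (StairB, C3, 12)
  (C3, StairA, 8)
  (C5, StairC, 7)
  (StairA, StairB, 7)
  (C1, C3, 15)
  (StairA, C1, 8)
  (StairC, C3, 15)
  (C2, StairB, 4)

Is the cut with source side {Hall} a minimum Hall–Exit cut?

Yes — it is a minimum cut (capacity 13).

Given cut capacity: 9 + 2 + 2 = 13.
Augment Hall→C2→StairB→C3→Exit: bottleneck 4, flow now 4.
Augment Hall→C2→C1→C3→Exit: bottleneck 5, flow now 9.
Augment Hall→StairA→StairB→C3→Exit: bottleneck 2, flow now 11.
Augment Hall→C5→StairC→C3→Exit: bottleneck 2, flow now 13.
No augmenting path remains; maximum flow = 13.
Cut capacity 13 equals the max flow, so it is a minimum cut.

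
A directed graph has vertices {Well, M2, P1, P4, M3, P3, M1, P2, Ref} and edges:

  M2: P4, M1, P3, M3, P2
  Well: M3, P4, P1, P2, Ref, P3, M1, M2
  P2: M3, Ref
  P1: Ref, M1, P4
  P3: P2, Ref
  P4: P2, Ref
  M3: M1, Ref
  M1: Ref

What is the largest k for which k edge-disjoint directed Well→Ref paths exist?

Assign every edge capacity 1; by Menger, the answer equals the max flow.
Path Well→Ref (+1); total 1.
Path Well→P1→Ref (+1); total 2.
Path Well→P4→Ref (+1); total 3.
Path Well→M3→Ref (+1); total 4.
Path Well→P3→Ref (+1); total 5.
Path Well→M1→Ref (+1); total 6.
Path Well→P2→Ref (+1); total 7.
No residual Well→Ref path; max flow = 7.
Certifying cut of size 7: {M1→Ref, M3→Ref, P2→Ref, P3→Ref, P4→Ref, Well→P1, Well→Ref}.

7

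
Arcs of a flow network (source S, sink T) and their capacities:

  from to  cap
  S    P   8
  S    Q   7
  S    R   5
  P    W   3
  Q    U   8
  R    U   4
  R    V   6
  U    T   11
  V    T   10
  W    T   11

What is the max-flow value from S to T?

Augment S→P→W→T: bottleneck 3, flow now 3.
Augment S→Q→U→T: bottleneck 7, flow now 10.
Augment S→R→U→T: bottleneck 4, flow now 14.
Augment S→R→V→T: bottleneck 1, flow now 15.
No augmenting path remains; maximum flow = 15.
In the residual graph, reachable from S: {S, P}.
Min-cut edges: S→Q (7), S→R (5), P→W (3); capacity 7 + 5 + 3 = 15.
This cut is saturated, so no flow can exceed 15.

15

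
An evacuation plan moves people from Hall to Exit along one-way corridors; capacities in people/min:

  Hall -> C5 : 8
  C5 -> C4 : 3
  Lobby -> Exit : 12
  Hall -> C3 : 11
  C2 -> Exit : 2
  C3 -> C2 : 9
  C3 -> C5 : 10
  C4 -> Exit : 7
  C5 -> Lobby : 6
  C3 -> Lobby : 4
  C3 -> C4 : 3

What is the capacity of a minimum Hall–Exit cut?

Augment Hall→C3→C4→Exit: bottleneck 3, flow now 3.
Augment Hall→C3→Lobby→Exit: bottleneck 4, flow now 7.
Augment Hall→C3→C2→Exit: bottleneck 2, flow now 9.
Augment Hall→C5→C4→Exit: bottleneck 3, flow now 12.
Augment Hall→C5→Lobby→Exit: bottleneck 5, flow now 17.
Augment Hall→C3→C5→Lobby→Exit: bottleneck 1, flow now 18.
No augmenting path remains; maximum flow = 18.
By max-flow min-cut, the minimum cut capacity equals the max flow.
In the residual graph, reachable from Hall: {Hall, C3, C5, C2}.
Min-cut edges: C3→C4 (3), C3→Lobby (4), C5→C4 (3), C5→Lobby (6), C2→Exit (2); capacity 3 + 4 + 3 + 6 + 2 = 18.

18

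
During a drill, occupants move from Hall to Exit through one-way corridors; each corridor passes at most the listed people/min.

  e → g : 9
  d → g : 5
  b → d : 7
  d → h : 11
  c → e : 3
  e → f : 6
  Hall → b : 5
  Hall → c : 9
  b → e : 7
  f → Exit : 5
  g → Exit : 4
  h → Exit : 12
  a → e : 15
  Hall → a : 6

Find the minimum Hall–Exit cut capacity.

14

Augment Hall→a→e→f→Exit: bottleneck 5, flow now 5.
Augment Hall→a→e→g→Exit: bottleneck 1, flow now 6.
Augment Hall→b→d→g→Exit: bottleneck 3, flow now 9.
Augment Hall→b→d→h→Exit: bottleneck 2, flow now 11.
Augment Hall→c→e→g→d→h→Exit: bottleneck 3, flow now 14. (uses reverse residual edge)
No augmenting path remains; maximum flow = 14.
By max-flow min-cut, the minimum cut capacity equals the max flow.
In the residual graph, reachable from Hall: {Hall, c}.
Min-cut edges: Hall→a (6), Hall→b (5), c→e (3); capacity 6 + 5 + 3 = 14.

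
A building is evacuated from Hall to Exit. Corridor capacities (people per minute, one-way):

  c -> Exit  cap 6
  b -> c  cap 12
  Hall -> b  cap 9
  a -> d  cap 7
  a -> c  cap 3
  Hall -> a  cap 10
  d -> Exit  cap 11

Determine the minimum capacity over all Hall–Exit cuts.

13

Augment Hall→a→c→Exit: bottleneck 3, flow now 3.
Augment Hall→a→d→Exit: bottleneck 7, flow now 10.
Augment Hall→b→c→Exit: bottleneck 3, flow now 13.
No augmenting path remains; maximum flow = 13.
By max-flow min-cut, the minimum cut capacity equals the max flow.
In the residual graph, reachable from Hall: {Hall, a, b, c}.
Min-cut edges: a→d (7), c→Exit (6); capacity 7 + 6 = 13.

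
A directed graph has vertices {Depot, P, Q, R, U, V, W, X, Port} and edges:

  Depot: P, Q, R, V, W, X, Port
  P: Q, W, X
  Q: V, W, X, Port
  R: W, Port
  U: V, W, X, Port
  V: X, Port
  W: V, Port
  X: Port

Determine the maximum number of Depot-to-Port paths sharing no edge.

Assign every edge capacity 1; by Menger, the answer equals the max flow.
Path Depot→Port (+1); total 1.
Path Depot→Q→Port (+1); total 2.
Path Depot→R→Port (+1); total 3.
Path Depot→V→Port (+1); total 4.
Path Depot→W→Port (+1); total 5.
Path Depot→X→Port (+1); total 6.
No residual Depot→Port path; max flow = 6.
Certifying cut of size 6: {Depot→Port, Depot→R, Q→Port, V→Port, W→Port, X→Port}.

6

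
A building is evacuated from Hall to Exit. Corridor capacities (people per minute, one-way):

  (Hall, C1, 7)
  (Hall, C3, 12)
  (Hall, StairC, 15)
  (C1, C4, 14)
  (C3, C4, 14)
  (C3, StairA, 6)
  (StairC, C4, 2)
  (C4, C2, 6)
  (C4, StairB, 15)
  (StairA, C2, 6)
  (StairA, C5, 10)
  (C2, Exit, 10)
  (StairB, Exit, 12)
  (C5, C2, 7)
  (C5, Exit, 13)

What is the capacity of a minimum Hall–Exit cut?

21

Augment Hall→C1→C4→C2→Exit: bottleneck 6, flow now 6.
Augment Hall→C1→C4→StairB→Exit: bottleneck 1, flow now 7.
Augment Hall→C3→C4→StairB→Exit: bottleneck 11, flow now 18.
Augment Hall→C3→StairA→C2→Exit: bottleneck 1, flow now 19.
Augment Hall→StairC→C4→C3→StairA→C2→Exit: bottleneck 2, flow now 21. (uses reverse residual edge)
No augmenting path remains; maximum flow = 21.
By max-flow min-cut, the minimum cut capacity equals the max flow.
In the residual graph, reachable from Hall: {Hall, StairC}.
Min-cut edges: Hall→C1 (7), Hall→C3 (12), StairC→C4 (2); capacity 7 + 12 + 2 = 21.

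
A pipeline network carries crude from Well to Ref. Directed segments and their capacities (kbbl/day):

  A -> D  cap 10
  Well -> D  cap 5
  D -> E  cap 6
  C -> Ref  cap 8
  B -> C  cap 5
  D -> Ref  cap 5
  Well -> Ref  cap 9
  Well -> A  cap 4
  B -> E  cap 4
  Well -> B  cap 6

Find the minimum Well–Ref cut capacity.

19

Augment Well→Ref: bottleneck 9, flow now 9.
Augment Well→D→Ref: bottleneck 5, flow now 14.
Augment Well→B→C→Ref: bottleneck 5, flow now 19.
No augmenting path remains; maximum flow = 19.
By max-flow min-cut, the minimum cut capacity equals the max flow.
In the residual graph, reachable from Well: {Well, A, B, D, E}.
Min-cut edges: Well→Ref (9), B→C (5), D→Ref (5); capacity 9 + 5 + 5 = 19.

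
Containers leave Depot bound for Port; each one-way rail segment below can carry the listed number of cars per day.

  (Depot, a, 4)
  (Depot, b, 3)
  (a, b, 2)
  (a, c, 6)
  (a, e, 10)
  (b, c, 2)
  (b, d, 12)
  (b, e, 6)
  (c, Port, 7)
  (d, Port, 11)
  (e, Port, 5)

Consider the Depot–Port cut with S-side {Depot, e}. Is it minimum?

No — its capacity is 12, but the minimum cut has capacity 7.

Given cut capacity: 4 + 3 + 5 = 12.
Augment Depot→a→c→Port: bottleneck 4, flow now 4.
Augment Depot→b→c→Port: bottleneck 2, flow now 6.
Augment Depot→b→d→Port: bottleneck 1, flow now 7.
No augmenting path remains; maximum flow = 7.
In the residual graph, reachable from Depot: {Depot}.
Min-cut edges: Depot→a (4), Depot→b (3); capacity 4 + 3 = 7.
Cut capacity 12 exceeds the max flow 7, so it is not minimum.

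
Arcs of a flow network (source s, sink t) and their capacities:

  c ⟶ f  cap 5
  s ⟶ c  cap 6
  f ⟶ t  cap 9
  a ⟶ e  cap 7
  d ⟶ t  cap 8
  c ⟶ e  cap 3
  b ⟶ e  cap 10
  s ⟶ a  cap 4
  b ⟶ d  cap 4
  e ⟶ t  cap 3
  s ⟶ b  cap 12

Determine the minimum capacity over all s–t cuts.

Augment s→a→e→t: bottleneck 3, flow now 3.
Augment s→b→d→t: bottleneck 4, flow now 7.
Augment s→c→f→t: bottleneck 5, flow now 12.
No augmenting path remains; maximum flow = 12.
By max-flow min-cut, the minimum cut capacity equals the max flow.
In the residual graph, reachable from s: {s, a, b, c, e}.
Min-cut edges: b→d (4), c→f (5), e→t (3); capacity 4 + 5 + 3 = 12.

12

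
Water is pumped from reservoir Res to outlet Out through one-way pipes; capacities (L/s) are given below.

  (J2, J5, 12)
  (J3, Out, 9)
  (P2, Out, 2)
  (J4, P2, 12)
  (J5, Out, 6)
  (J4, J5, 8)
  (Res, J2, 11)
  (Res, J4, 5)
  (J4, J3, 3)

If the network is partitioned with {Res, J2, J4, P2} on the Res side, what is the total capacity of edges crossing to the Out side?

25

Edges leaving {Res, J2, J4, P2}: J2→J5 (12), J4→J3 (3), J4→J5 (8), P2→Out (2).
Cut capacity = 12 + 3 + 8 + 2 = 25.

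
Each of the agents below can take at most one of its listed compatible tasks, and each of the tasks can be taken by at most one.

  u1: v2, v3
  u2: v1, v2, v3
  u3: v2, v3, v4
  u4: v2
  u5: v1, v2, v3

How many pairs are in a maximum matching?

Unit-capacity flow: source→left, listed edges, right→sink; max matching = max flow.
Augmenting path u1→v2 (+1); matched 1.
Augmenting path u2→v1 (+1); matched 2.
Augmenting path u3→v3 (+1); matched 3.
Augmenting path u5→v3→u3→v4 (+1); matched 4.
No augmenting path remains; maximum matching = 4.
König certificate: {u3, v1, v2, v3} is a vertex cover of size 4 (every listed pair touches it), so no matching can be larger.

4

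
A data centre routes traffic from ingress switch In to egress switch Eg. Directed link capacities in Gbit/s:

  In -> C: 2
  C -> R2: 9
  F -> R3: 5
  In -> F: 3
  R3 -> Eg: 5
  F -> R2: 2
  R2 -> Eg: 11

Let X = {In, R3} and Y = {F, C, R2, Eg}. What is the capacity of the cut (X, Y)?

10

Edges leaving {In, R3}: In→F (3), In→C (2), R3→Eg (5).
Cut capacity = 3 + 2 + 5 = 10.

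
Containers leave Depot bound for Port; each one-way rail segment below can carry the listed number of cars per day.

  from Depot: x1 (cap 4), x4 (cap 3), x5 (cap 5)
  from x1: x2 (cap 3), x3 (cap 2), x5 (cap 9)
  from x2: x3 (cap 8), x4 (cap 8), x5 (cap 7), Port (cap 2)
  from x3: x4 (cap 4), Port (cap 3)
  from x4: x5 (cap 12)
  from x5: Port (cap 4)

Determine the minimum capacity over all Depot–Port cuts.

8

Augment Depot→x5→Port: bottleneck 4, flow now 4.
Augment Depot→x1→x2→Port: bottleneck 2, flow now 6.
Augment Depot→x1→x3→Port: bottleneck 2, flow now 8.
No augmenting path remains; maximum flow = 8.
By max-flow min-cut, the minimum cut capacity equals the max flow.
In the residual graph, reachable from Depot: {Depot, x4, x5}.
Min-cut edges: Depot→x1 (4), x5→Port (4); capacity 4 + 4 = 8.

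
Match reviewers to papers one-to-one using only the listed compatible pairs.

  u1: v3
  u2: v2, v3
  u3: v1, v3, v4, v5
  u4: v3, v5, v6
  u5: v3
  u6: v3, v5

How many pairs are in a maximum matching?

5

Unit-capacity flow: source→left, listed edges, right→sink; max matching = max flow.
Augmenting path u1→v3 (+1); matched 1.
Augmenting path u2→v2 (+1); matched 2.
Augmenting path u3→v1 (+1); matched 3.
Augmenting path u4→v5 (+1); matched 4.
Augmenting path u6→v5→u4→v6 (+1); matched 5.
No augmenting path remains; maximum matching = 5.
König certificate: {u2, u3, u4, u6, v3} is a vertex cover of size 5 (every listed pair touches it), so no matching can be larger.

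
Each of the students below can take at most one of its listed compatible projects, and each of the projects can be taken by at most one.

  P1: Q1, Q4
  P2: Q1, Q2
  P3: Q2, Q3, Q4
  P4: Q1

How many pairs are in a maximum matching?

4

Unit-capacity flow: source→left, listed edges, right→sink; max matching = max flow.
Augmenting path P1→Q1 (+1); matched 1.
Augmenting path P2→Q2 (+1); matched 2.
Augmenting path P3→Q3 (+1); matched 3.
Augmenting path P4→Q1→P1→Q4 (+1); matched 4.
No augmenting path remains; maximum matching = 4.
König certificate: {P1, P2, P3, P4} is a vertex cover of size 4 (every listed pair touches it), so no matching can be larger.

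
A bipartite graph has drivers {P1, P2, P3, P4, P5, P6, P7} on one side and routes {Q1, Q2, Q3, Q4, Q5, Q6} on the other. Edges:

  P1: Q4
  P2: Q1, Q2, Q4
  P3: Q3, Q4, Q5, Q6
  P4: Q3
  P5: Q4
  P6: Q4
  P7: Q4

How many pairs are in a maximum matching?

Unit-capacity flow: source→left, listed edges, right→sink; max matching = max flow.
Augmenting path P1→Q4 (+1); matched 1.
Augmenting path P2→Q1 (+1); matched 2.
Augmenting path P3→Q3 (+1); matched 3.
Augmenting path P4→Q3→P3→Q5 (+1); matched 4.
No augmenting path remains; maximum matching = 4.
König certificate: {P2, P3, P4, Q4} is a vertex cover of size 4 (every listed pair touches it), so no matching can be larger.

4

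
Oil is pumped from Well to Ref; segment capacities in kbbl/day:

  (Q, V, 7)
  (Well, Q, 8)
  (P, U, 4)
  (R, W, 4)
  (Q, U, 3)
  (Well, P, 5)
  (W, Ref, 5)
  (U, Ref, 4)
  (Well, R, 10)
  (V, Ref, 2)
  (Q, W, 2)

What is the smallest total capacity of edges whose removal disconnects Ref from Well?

11

Augment Well→P→U→Ref: bottleneck 4, flow now 4.
Augment Well→Q→V→Ref: bottleneck 2, flow now 6.
Augment Well→Q→W→Ref: bottleneck 2, flow now 8.
Augment Well→R→W→Ref: bottleneck 3, flow now 11.
No augmenting path remains; maximum flow = 11.
By max-flow min-cut, the minimum cut capacity equals the max flow.
In the residual graph, reachable from Well: {Well, P, Q, R, U, V, W}.
Min-cut edges: U→Ref (4), V→Ref (2), W→Ref (5); capacity 4 + 2 + 5 = 11.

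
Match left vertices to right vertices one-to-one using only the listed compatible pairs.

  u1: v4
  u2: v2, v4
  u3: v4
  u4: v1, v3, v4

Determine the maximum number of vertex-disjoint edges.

Unit-capacity flow: source→left, listed edges, right→sink; max matching = max flow.
Augmenting path u1→v4 (+1); matched 1.
Augmenting path u2→v2 (+1); matched 2.
Augmenting path u4→v1 (+1); matched 3.
No augmenting path remains; maximum matching = 3.
König certificate: {u2, u4, v4} is a vertex cover of size 3 (every listed pair touches it), so no matching can be larger.

3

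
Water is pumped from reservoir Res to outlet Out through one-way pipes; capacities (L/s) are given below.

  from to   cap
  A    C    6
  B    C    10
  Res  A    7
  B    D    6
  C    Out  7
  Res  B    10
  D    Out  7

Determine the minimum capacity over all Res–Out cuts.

Augment Res→A→C→Out: bottleneck 6, flow now 6.
Augment Res→B→C→Out: bottleneck 1, flow now 7.
Augment Res→B→D→Out: bottleneck 6, flow now 13.
No augmenting path remains; maximum flow = 13.
By max-flow min-cut, the minimum cut capacity equals the max flow.
In the residual graph, reachable from Res: {Res, A, B, C}.
Min-cut edges: B→D (6), C→Out (7); capacity 6 + 7 = 13.

13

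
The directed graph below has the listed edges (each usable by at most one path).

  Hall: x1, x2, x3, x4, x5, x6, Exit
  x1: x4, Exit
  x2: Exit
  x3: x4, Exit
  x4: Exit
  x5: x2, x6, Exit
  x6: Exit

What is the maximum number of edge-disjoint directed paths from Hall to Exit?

Assign every edge capacity 1; by Menger, the answer equals the max flow.
Path Hall→Exit (+1); total 1.
Path Hall→x1→Exit (+1); total 2.
Path Hall→x2→Exit (+1); total 3.
Path Hall→x3→Exit (+1); total 4.
Path Hall→x4→Exit (+1); total 5.
Path Hall→x5→Exit (+1); total 6.
Path Hall→x6→Exit (+1); total 7.
No residual Hall→Exit path; max flow = 7.
Certifying cut of size 7: {Hall→Exit, Hall→x1, Hall→x2, Hall→x3, Hall→x4, Hall→x5, Hall→x6}.

7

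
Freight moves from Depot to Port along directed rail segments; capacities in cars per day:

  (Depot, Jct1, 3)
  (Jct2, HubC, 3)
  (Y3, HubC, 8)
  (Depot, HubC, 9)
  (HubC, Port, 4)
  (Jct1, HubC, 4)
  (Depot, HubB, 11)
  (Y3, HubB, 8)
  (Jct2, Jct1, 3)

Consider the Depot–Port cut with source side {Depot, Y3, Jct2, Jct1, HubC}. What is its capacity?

Edges leaving {Depot, Y3, Jct2, Jct1, HubC}: Depot→HubB (11), Y3→HubB (8), HubC→Port (4).
Cut capacity = 11 + 8 + 4 = 23.

23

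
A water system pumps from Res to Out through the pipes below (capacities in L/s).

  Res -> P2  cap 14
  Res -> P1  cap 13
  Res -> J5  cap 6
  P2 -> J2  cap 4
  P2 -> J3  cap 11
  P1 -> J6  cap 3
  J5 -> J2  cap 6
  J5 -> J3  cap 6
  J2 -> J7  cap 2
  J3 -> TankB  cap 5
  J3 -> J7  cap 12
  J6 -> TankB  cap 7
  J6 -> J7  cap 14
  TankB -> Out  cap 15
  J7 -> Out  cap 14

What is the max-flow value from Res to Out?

Augment Res→P2→J2→J7→Out: bottleneck 2, flow now 2.
Augment Res→P2→J3→TankB→Out: bottleneck 5, flow now 7.
Augment Res→P2→J3→J7→Out: bottleneck 6, flow now 13.
Augment Res→P1→J6→TankB→Out: bottleneck 3, flow now 16.
Augment Res→J5→J3→J7→Out: bottleneck 6, flow now 22.
No augmenting path remains; maximum flow = 22.
In the residual graph, reachable from Res: {Res, P2, P1, J2}.
Min-cut edges: Res→J5 (6), P2→J3 (11), P1→J6 (3), J2→J7 (2); capacity 6 + 11 + 3 + 2 = 22.
This cut is saturated, so no flow can exceed 22.

22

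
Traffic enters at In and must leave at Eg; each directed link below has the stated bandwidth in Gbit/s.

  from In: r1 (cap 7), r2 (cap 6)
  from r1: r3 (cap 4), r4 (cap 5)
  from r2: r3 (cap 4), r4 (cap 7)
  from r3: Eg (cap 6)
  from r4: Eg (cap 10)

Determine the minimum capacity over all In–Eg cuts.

Augment In→r1→r3→Eg: bottleneck 4, flow now 4.
Augment In→r1→r4→Eg: bottleneck 3, flow now 7.
Augment In→r2→r3→Eg: bottleneck 2, flow now 9.
Augment In→r2→r4→Eg: bottleneck 4, flow now 13.
No augmenting path remains; maximum flow = 13.
By max-flow min-cut, the minimum cut capacity equals the max flow.
In the residual graph, reachable from In: {In}.
Min-cut edges: In→r1 (7), In→r2 (6); capacity 7 + 6 = 13.

13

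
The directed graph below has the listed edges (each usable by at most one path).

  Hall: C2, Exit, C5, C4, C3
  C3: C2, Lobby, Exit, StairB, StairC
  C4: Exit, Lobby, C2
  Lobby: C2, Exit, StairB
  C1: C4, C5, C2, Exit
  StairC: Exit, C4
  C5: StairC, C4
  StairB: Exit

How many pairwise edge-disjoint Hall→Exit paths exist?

Assign every edge capacity 1; by Menger, the answer equals the max flow.
Path Hall→Exit (+1); total 1.
Path Hall→C4→Exit (+1); total 2.
Path Hall→C3→Exit (+1); total 3.
Path Hall→C5→StairC→Exit (+1); total 4.
No residual Hall→Exit path; max flow = 4.
Certifying cut of size 4: {Hall→C3, Hall→C4, Hall→C5, Hall→Exit}.

4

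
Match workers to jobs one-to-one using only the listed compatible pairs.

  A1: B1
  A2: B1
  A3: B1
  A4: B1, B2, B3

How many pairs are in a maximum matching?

2

Unit-capacity flow: source→left, listed edges, right→sink; max matching = max flow.
Augmenting path A1→B1 (+1); matched 1.
Augmenting path A4→B2 (+1); matched 2.
No augmenting path remains; maximum matching = 2.
König certificate: {A4, B1} is a vertex cover of size 2 (every listed pair touches it), so no matching can be larger.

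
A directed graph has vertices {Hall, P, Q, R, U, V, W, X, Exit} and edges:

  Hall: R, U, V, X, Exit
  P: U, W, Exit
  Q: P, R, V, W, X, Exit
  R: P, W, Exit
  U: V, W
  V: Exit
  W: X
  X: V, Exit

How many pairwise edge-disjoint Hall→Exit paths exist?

4

Assign every edge capacity 1; by Menger, the answer equals the max flow.
Path Hall→Exit (+1); total 1.
Path Hall→R→Exit (+1); total 2.
Path Hall→V→Exit (+1); total 3.
Path Hall→X→Exit (+1); total 4.
No residual Hall→Exit path; max flow = 4.
Certifying cut of size 4: {Hall→Exit, Hall→R, V→Exit, X→Exit}.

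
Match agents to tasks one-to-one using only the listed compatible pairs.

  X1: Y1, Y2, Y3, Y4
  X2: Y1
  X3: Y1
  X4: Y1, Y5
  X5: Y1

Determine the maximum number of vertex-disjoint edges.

Unit-capacity flow: source→left, listed edges, right→sink; max matching = max flow.
Augmenting path X1→Y1 (+1); matched 1.
Augmenting path X4→Y5 (+1); matched 2.
Augmenting path X2→Y1→X1→Y2 (+1); matched 3.
No augmenting path remains; maximum matching = 3.
König certificate: {X1, X4, Y1} is a vertex cover of size 3 (every listed pair touches it), so no matching can be larger.

3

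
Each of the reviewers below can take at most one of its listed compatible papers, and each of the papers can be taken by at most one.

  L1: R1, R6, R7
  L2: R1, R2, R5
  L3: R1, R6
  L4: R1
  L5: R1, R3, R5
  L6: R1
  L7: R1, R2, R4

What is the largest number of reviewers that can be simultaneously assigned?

Unit-capacity flow: source→left, listed edges, right→sink; max matching = max flow.
Augmenting path L1→R1 (+1); matched 1.
Augmenting path L2→R2 (+1); matched 2.
Augmenting path L3→R6 (+1); matched 3.
Augmenting path L5→R3 (+1); matched 4.
Augmenting path L7→R4 (+1); matched 5.
Augmenting path L4→R1→L1→R7 (+1); matched 6.
No augmenting path remains; maximum matching = 6.
König certificate: {L1, L2, L3, L5, L7, R1} is a vertex cover of size 6 (every listed pair touches it), so no matching can be larger.

6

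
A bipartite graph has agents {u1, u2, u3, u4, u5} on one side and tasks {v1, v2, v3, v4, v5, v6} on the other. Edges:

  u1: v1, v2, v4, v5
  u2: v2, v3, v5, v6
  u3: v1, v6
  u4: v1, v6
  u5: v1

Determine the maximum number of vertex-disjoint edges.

Unit-capacity flow: source→left, listed edges, right→sink; max matching = max flow.
Augmenting path u1→v1 (+1); matched 1.
Augmenting path u2→v2 (+1); matched 2.
Augmenting path u3→v6 (+1); matched 3.
Augmenting path u4→v1→u1→v4 (+1); matched 4.
No augmenting path remains; maximum matching = 4.
König certificate: {u1, u2, v1, v6} is a vertex cover of size 4 (every listed pair touches it), so no matching can be larger.

4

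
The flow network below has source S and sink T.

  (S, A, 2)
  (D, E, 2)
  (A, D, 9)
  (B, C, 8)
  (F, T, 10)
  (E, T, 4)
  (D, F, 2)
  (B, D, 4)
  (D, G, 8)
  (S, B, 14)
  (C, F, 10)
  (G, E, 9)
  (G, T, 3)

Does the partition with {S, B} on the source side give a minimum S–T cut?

Given cut capacity: 2 + 8 + 4 = 14.
Augment S→A→D→E→T: bottleneck 2, flow now 2.
Augment S→B→C→F→T: bottleneck 8, flow now 10.
Augment S→B→D→F→T: bottleneck 2, flow now 12.
Augment S→B→D→G→T: bottleneck 2, flow now 14.
No augmenting path remains; maximum flow = 14.
Cut capacity 14 equals the max flow, so it is a minimum cut.

Yes — it is a minimum cut (capacity 14).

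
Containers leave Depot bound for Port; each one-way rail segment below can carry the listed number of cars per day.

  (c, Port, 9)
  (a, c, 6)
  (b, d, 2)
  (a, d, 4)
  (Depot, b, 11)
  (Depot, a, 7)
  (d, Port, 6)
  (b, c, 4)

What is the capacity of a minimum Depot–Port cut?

Augment Depot→a→c→Port: bottleneck 6, flow now 6.
Augment Depot→a→d→Port: bottleneck 1, flow now 7.
Augment Depot→b→c→Port: bottleneck 3, flow now 10.
Augment Depot→b→d→Port: bottleneck 2, flow now 12.
Augment Depot→b→c→a→d→Port: bottleneck 1, flow now 13. (uses reverse residual edge)
No augmenting path remains; maximum flow = 13.
By max-flow min-cut, the minimum cut capacity equals the max flow.
In the residual graph, reachable from Depot: {Depot, b}.
Min-cut edges: Depot→a (7), b→c (4), b→d (2); capacity 7 + 4 + 2 = 13.

13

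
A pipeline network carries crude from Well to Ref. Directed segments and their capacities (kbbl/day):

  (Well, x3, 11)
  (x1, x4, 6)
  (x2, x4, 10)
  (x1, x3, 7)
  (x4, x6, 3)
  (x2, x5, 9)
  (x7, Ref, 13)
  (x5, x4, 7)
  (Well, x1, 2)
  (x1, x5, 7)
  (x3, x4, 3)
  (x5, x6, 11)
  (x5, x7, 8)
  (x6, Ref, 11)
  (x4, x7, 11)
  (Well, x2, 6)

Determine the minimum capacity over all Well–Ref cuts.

11

Augment Well→x1→x4→x6→Ref: bottleneck 2, flow now 2.
Augment Well→x2→x4→x6→Ref: bottleneck 1, flow now 3.
Augment Well→x2→x4→x7→Ref: bottleneck 5, flow now 8.
Augment Well→x3→x4→x7→Ref: bottleneck 3, flow now 11.
No augmenting path remains; maximum flow = 11.
By max-flow min-cut, the minimum cut capacity equals the max flow.
In the residual graph, reachable from Well: {Well, x3}.
Min-cut edges: Well→x1 (2), Well→x2 (6), x3→x4 (3); capacity 2 + 6 + 3 = 11.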